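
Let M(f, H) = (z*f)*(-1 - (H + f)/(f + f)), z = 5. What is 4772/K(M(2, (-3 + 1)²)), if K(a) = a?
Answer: -4772/25 ≈ -190.88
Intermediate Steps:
M(f, H) = 5*f*(-1 - (H + f)/(2*f)) (M(f, H) = (5*f)*(-1 - (H + f)/(f + f)) = (5*f)*(-1 - (H + f)/(2*f)) = 5*f*(-1 - (H + f)/(2*f)))
4772/K(M(2, (-3 + 1)²)) = 4772/(-15/2*2 - 5*(-3 + 1)²/2) = 4772/(-15 - 5/2*(-2)²) = 4772/(-15 - 5/2*4) = 4772/(-15 - 10) = 4772/(-25) = 4772*(-1/25) = -4772/25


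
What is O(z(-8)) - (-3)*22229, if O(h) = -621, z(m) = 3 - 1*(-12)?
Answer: 66066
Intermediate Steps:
z(m) = 15 (z(m) = 3 + 12 = 15)
O(z(-8)) - (-3)*22229 = -621 - (-3)*22229 = -621 - 1*(-66687) = -621 + 66687 = 66066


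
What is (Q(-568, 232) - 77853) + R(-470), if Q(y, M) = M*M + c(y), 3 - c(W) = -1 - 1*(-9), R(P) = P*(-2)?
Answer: -23094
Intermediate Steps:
R(P) = -2*P
c(W) = -5 (c(W) = 3 - (-1 - 1*(-9)) = 3 - (-1 + 9) = 3 - 1*8 = 3 - 8 = -5)
Q(y, M) = -5 + M**2 (Q(y, M) = M*M - 5 = M**2 - 5 = -5 + M**2)
(Q(-568, 232) - 77853) + R(-470) = ((-5 + 232**2) - 77853) - 2*(-470) = ((-5 + 53824) - 77853) + 940 = (53819 - 77853) + 940 = -24034 + 940 = -23094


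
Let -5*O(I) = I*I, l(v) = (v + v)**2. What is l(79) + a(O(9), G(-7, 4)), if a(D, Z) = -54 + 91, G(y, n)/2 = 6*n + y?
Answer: 25001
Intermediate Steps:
l(v) = 4*v**2 (l(v) = (2*v)**2 = 4*v**2)
G(y, n) = 2*y + 12*n (G(y, n) = 2*(6*n + y) = 2*(y + 6*n) = 2*y + 12*n)
O(I) = -I**2/5 (O(I) = -I*I/5 = -I**2/5)
a(D, Z) = 37
l(79) + a(O(9), G(-7, 4)) = 4*79**2 + 37 = 4*6241 + 37 = 24964 + 37 = 25001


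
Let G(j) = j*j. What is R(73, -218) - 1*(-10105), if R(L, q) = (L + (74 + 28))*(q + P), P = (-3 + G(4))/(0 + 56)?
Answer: -224035/8 ≈ -28004.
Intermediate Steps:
G(j) = j²
P = 13/56 (P = (-3 + 4²)/(0 + 56) = (-3 + 16)/56 = 13*(1/56) = 13/56 ≈ 0.23214)
R(L, q) = (102 + L)*(13/56 + q) (R(L, q) = (L + (74 + 28))*(q + 13/56) = (L + 102)*(13/56 + q) = (102 + L)*(13/56 + q))
R(73, -218) - 1*(-10105) = (663/28 + 102*(-218) + (13/56)*73 + 73*(-218)) - 1*(-10105) = (663/28 - 22236 + 949/56 - 15914) + 10105 = -304875/8 + 10105 = -224035/8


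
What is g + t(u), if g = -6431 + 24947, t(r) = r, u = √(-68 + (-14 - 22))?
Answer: 18516 + 2*I*√26 ≈ 18516.0 + 10.198*I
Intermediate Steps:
u = 2*I*√26 (u = √(-68 - 36) = √(-104) = 2*I*√26 ≈ 10.198*I)
g = 18516
g + t(u) = 18516 + 2*I*√26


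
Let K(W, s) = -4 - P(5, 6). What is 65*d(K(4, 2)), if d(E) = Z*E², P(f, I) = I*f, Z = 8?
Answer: 601120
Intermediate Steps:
K(W, s) = -34 (K(W, s) = -4 - 6*5 = -4 - 1*30 = -4 - 30 = -34)
d(E) = 8*E²
65*d(K(4, 2)) = 65*(8*(-34)²) = 65*(8*1156) = 65*9248 = 601120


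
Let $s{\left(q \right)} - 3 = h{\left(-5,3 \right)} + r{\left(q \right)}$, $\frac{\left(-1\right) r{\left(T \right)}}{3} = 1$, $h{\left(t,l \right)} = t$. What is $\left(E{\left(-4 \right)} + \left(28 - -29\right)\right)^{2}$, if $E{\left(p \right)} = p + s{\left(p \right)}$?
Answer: $2304$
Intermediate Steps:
$r{\left(T \right)} = -3$ ($r{\left(T \right)} = \left(-3\right) 1 = -3$)
$s{\left(q \right)} = -5$ ($s{\left(q \right)} = 3 - 8 = -5$)
$E{\left(p \right)} = -5 + p$ ($E{\left(p \right)} = p - 5 = -5 + p$)
$\left(E{\left(-4 \right)} + \left(28 - -29\right)\right)^{2} = \left(\left(-5 - 4\right) + \left(28 - -29\right)\right)^{2} = \left(-9 + \left(28 + 29\right)\right)^{2} = \left(-9 + 57\right)^{2} = 48^{2} = 2304$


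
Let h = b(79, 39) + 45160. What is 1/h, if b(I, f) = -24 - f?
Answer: 1/45097 ≈ 2.2174e-5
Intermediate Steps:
h = 45097 (h = (-24 - 1*39) + 45160 = (-24 - 39) + 45160 = -63 + 45160 = 45097)
1/h = 1/45097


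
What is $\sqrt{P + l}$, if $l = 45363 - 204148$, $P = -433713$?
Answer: $i \sqrt{592498} \approx 769.74 i$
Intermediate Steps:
$l = -158785$ ($l = 45363 - 204148 = -158785$)
$\sqrt{P + l} = \sqrt{-433713 - 158785} = \sqrt{-592498} = i \sqrt{592498}$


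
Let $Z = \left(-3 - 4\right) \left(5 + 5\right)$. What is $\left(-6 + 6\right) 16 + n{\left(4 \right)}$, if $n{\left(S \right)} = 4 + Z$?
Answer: $-66$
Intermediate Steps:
$Z = -70$ ($Z = \left(-7\right) 10 = -70$)
$n{\left(S \right)} = -66$ ($n{\left(S \right)} = 4 - 70 = -66$)
$\left(-6 + 6\right) 16 + n{\left(4 \right)} = \left(-6 + 6\right) 16 - 66 = 0 \cdot 16 - 66 = 0 - 66 = -66$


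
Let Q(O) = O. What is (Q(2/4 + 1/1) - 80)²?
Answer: 24649/4 ≈ 6162.3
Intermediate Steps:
(Q(2/4 + 1/1) - 80)² = ((2/4 + 1/1) - 80)² = ((2*(¼) + 1*1) - 80)² = ((½ + 1) - 80)² = (3/2 - 80)² = (-157/2)² = 24649/4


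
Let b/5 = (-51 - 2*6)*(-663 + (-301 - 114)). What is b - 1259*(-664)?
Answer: 1175546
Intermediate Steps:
b = 339570 (b = 5*((-51 - 2*6)*(-663 + (-301 - 114))) = 5*((-51 - 12)*(-663 - 415)) = 5*(-63*(-1078)) = 5*67914 = 339570)
b - 1259*(-664) = 339570 - 1259*(-664) = 339570 + 835976 = 1175546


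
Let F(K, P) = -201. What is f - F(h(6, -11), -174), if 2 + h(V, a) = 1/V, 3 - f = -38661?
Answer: 38865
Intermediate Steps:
f = 38664 (f = 3 - 1*(-38661) = 3 + 38661 = 38664)
h(V, a) = -2 + 1/V
f - F(h(6, -11), -174) = 38664 - 1*(-201) = 38664 + 201 = 38865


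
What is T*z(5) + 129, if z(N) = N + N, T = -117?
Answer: -1041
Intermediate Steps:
z(N) = 2*N
T*z(5) + 129 = -234*5 + 129 = -117*10 + 129 = -1170 + 129 = -1041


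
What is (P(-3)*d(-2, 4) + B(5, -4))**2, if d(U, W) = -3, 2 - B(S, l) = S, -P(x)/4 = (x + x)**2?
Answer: 184041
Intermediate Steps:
P(x) = -16*x**2 (P(x) = -4*(x + x)**2 = -4*4*x**2 = -16*x**2)
B(S, l) = 2 - S
(P(-3)*d(-2, 4) + B(5, -4))**2 = (-16*(-3)**2*(-3) + (2 - 1*5))**2 = (-16*9*(-3) + (2 - 5))**2 = (-144*(-3) - 3)**2 = (432 - 3)**2 = 429**2 = 184041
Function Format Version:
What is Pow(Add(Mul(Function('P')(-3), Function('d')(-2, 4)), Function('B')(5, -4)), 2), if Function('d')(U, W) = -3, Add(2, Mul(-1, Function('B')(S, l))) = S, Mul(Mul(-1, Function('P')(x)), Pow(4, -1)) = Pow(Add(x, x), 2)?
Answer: 184041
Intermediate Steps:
Function('P')(x) = Mul(-16, Pow(x, 2)) (Function('P')(x) = Mul(-4, Pow(Add(x, x), 2)) = Mul(-4, Pow(Mul(2, x), 2)) = Mul(-4, Mul(4, Pow(x, 2))) = Mul(-16, Pow(x, 2)))
Function('B')(S, l) = Add(2, Mul(-1, S))
Pow(Add(Mul(Function('P')(-3), Function('d')(-2, 4)), Function('B')(5, -4)), 2) = Pow(Add(Mul(Mul(-16, Pow(-3, 2)), -3), Add(2, Mul(-1, 5))), 2) = Pow(Add(Mul(Mul(-16, 9), -3), Add(2, -5)), 2) = Pow(Add(Mul(-144, -3), -3), 2) = Pow(Add(432, -3), 2) = Pow(429, 2) = 184041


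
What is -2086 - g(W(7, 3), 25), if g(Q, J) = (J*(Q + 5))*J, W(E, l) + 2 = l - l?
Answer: -3961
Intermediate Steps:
W(E, l) = -2 (W(E, l) = -2 + (l - l) = -2 + 0 = -2)
g(Q, J) = J²*(5 + Q) (g(Q, J) = (J*(5 + Q))*J = J²*(5 + Q))
-2086 - g(W(7, 3), 25) = -2086 - 25²*(5 - 2) = -2086 - 625*3 = -2086 - 1*1875 = -2086 - 1875 = -3961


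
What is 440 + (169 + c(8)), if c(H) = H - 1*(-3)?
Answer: 620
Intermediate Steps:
c(H) = 3 + H (c(H) = H + 3 = 3 + H)
440 + (169 + c(8)) = 440 + (169 + (3 + 8)) = 440 + (169 + 11) = 440 + 180 = 620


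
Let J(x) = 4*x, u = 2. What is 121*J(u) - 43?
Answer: 925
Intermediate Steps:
121*J(u) - 43 = 121*(4*2) - 43 = 121*8 - 43 = 968 - 43 = 925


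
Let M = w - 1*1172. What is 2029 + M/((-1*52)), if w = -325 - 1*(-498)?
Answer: 106507/52 ≈ 2048.2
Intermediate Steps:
w = 173 (w = -325 + 498 = 173)
M = -999 (M = 173 - 1*1172 = 173 - 1172 = -999)
2029 + M/((-1*52)) = 2029 - 999/((-1*52)) = 2029 - 999/(-52) = 2029 - 999*(-1/52) = 2029 + 999/52 = 106507/52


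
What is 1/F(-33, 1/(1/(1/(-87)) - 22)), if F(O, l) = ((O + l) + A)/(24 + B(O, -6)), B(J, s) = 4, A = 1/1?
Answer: -3052/3489 ≈ -0.87475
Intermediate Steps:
A = 1
F(O, l) = 1/28 + O/28 + l/28 (F(O, l) = ((O + l) + 1)/(24 + 4) = (1 + O + l)/28 = (1 + O + l)*(1/28) = 1/28 + O/28 + l/28)
1/F(-33, 1/(1/(1/(-87)) - 22)) = 1/(1/28 + (1/28)*(-33) + 1/(28*(1/(1/(-87)) - 22))) = 1/(1/28 - 33/28 + 1/(28*(1/(-1/87) - 22))) = 1/(1/28 - 33/28 + 1/(28*(-87 - 22))) = 1/(1/28 - 33/28 + (1/28)/(-109)) = 1/(1/28 - 33/28 + (1/28)*(-1/109)) = 1/(1/28 - 33/28 - 1/3052) = 1/(-3489/3052) = -3052/3489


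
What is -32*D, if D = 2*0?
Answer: 0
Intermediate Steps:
D = 0
-32*D = -32*0 = 0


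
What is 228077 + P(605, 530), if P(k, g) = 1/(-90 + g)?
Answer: 100353881/440 ≈ 2.2808e+5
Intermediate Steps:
228077 + P(605, 530) = 228077 + 1/(-90 + 530) = 228077 + 1/440 = 100353881/440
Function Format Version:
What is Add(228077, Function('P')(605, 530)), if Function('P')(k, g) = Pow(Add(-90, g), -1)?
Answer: Rational(100353881, 440) ≈ 2.2808e+5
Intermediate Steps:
Add(228077, Function('P')(605, 530)) = Add(228077, Pow(Add(-90, 530), -1)) = Add(228077, Pow(440, -1)) = Add(228077, Rational(1, 440)) = Rational(100353881, 440)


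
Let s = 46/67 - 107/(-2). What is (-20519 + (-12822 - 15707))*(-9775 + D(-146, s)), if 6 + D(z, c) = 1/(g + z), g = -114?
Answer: 31183013982/65 ≈ 4.7974e+8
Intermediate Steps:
s = 7261/134 (s = 46*(1/67) - 107*(-1/2) = 46/67 + 107/2 = 7261/134 ≈ 54.187)
D(z, c) = -6 + 1/(-114 + z)
(-20519 + (-12822 - 15707))*(-9775 + D(-146, s)) = (-20519 + (-12822 - 15707))*(-9775 + (685 - 6*(-146))/(-114 - 146)) = (-20519 - 28529)*(-9775 + (685 + 876)/(-260)) = -49048*(-9775 - 1/260*1561) = -49048*(-9775 - 1561/260) = -49048*(-2543061/260) = 31183013982/65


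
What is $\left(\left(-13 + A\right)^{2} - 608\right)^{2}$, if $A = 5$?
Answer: $295936$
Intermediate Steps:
$\left(\left(-13 + A\right)^{2} - 608\right)^{2} = \left(\left(-13 + 5\right)^{2} - 608\right)^{2} = \left(\left(-8\right)^{2} - 608\right)^{2} = \left(64 - 608\right)^{2} = \left(-544\right)^{2} = 295936$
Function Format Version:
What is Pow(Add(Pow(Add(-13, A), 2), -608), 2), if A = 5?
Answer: 295936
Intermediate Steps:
Pow(Add(Pow(Add(-13, A), 2), -608), 2) = Pow(Add(Pow(Add(-13, 5), 2), -608), 2) = Pow(Add(Pow(-8, 2), -608), 2) = Pow(Add(64, -608), 2) = Pow(-544, 2) = 295936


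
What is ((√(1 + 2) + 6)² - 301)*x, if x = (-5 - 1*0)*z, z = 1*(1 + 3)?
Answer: 5240 - 240*√3 ≈ 4824.3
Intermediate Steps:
z = 4 (z = 1*4 = 4)
x = -20 (x = (-5 - 1*0)*4 = (-5 + 0)*4 = -5*4 = -20)
((√(1 + 2) + 6)² - 301)*x = ((√(1 + 2) + 6)² - 301)*(-20) = ((√3 + 6)² - 301)*(-20) = ((6 + √3)² - 301)*(-20) = (-301 + (6 + √3)²)*(-20) = 6020 - 20*(6 + √3)²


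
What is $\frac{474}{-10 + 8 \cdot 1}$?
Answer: $-237$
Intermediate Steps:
$\frac{474}{-10 + 8 \cdot 1} = \frac{474}{-10 + 8} = \frac{474}{-2} = 474 \left(- \frac{1}{2}\right) = -237$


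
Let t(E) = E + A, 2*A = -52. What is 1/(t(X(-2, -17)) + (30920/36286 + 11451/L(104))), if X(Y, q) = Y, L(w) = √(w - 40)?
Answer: 145144/203815141 ≈ 0.00071214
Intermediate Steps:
A = -26 (A = (½)*(-52) = -26)
L(w) = √(-40 + w)
t(E) = -26 + E (t(E) = E - 26 = -26 + E)
1/(t(X(-2, -17)) + (30920/36286 + 11451/L(104))) = 1/((-26 - 2) + (30920/36286 + 11451/(√(-40 + 104)))) = 1/(-28 + (30920*(1/36286) + 11451/(√64))) = 1/(-28 + (15460/18143 + 11451/8)) = 1/(-28 + 207879173/145144) = 1/(203815141/145144) = 145144/203815141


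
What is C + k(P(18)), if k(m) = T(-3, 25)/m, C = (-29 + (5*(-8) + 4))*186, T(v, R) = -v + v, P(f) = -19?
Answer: -12090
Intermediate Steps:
T(v, R) = 0
C = -12090 (C = (-29 + (-40 + 4))*186 = (-29 - 36)*186 = -65*186 = -12090)
k(m) = 0 (k(m) = 0/m = 0)
C + k(P(18)) = -12090 + 0 = -12090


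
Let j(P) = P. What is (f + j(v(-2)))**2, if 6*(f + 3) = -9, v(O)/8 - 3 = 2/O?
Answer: 529/4 ≈ 132.25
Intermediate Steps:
v(O) = 24 + 16/O (v(O) = 24 + 8*(2/O) = 24 + 16/O)
f = -9/2 (f = -3 + (1/6)*(-9) = -3 - 3/2 = -9/2 ≈ -4.5000)
(f + j(v(-2)))**2 = (-9/2 + (24 + 16/(-2)))**2 = (-9/2 + (24 + 16*(-1/2)))**2 = (-9/2 + (24 - 8))**2 = (-9/2 + 16)**2 = (23/2)**2 = 529/4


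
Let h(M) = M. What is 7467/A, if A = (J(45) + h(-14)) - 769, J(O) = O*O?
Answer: 2489/414 ≈ 6.0121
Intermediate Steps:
J(O) = O²
A = 1242 (A = (45² - 14) - 769 = (2025 - 14) - 769 = 2011 - 769 = 1242)
7467/A = 7467/1242 = 7467*(1/1242) = 2489/414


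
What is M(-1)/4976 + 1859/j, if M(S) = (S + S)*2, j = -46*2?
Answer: -144543/7153 ≈ -20.207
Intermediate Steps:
j = -92
M(S) = 4*S (M(S) = (2*S)*2 = 4*S)
M(-1)/4976 + 1859/j = (4*(-1))/4976 + 1859/(-92) = -4*1/4976 + 1859*(-1/92) = -1/1244 - 1859/92 = -144543/7153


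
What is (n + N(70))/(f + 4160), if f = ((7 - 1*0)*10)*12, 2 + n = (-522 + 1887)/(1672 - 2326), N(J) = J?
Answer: 14369/1090000 ≈ 0.013183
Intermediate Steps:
n = -891/218 (n = -2 + (-522 + 1887)/(1672 - 2326) = -2 + 1365/(-654) = -2 + 1365*(-1/654) = -2 - 455/218 = -891/218 ≈ -4.0872)
f = 840 (f = ((7 + 0)*10)*12 = (7*10)*12 = 70*12 = 840)
(n + N(70))/(f + 4160) = (-891/218 + 70)/(840 + 4160) = (14369/218)/5000 = (14369/218)*(1/5000) = 14369/1090000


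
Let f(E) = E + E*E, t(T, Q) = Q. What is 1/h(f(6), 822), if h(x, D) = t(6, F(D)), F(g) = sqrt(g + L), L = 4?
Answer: sqrt(826)/826 ≈ 0.034794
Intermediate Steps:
F(g) = sqrt(4 + g) (F(g) = sqrt(g + 4) = sqrt(4 + g))
f(E) = E + E**2
h(x, D) = sqrt(4 + D)
1/h(f(6), 822) = 1/(sqrt(4 + 822)) = 1/(sqrt(826)) = sqrt(826)/826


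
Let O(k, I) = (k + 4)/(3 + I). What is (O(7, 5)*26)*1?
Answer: 143/4 ≈ 35.750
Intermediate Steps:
O(k, I) = (4 + k)/(3 + I)
(O(7, 5)*26)*1 = (((4 + 7)/(3 + 5))*26)*1 = ((11/8)*26)*1 = (143/4)*1 = 143/4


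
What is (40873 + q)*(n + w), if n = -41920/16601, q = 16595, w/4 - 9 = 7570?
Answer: 28919851282128/16601 ≈ 1.7421e+9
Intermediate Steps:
w = 30316 (w = 36 + 4*7570 = 36 + 30280 = 30316)
n = -41920/16601 (n = -41920*1/16601 = -41920/16601 ≈ -2.5252)
(40873 + q)*(n + w) = (40873 + 16595)*(-41920/16601 + 30316) = 57468*(503233996/16601) = 28919851282128/16601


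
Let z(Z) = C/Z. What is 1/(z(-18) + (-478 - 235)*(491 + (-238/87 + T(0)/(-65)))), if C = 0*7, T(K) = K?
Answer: -87/30287527 ≈ -2.8725e-6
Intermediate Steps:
C = 0
z(Z) = 0 (z(Z) = 0/Z = 0)
1/(z(-18) + (-478 - 235)*(491 + (-238/87 + T(0)/(-65)))) = 1/(0 + (-478 - 235)*(491 + (-238/87 + 0/(-65)))) = 1/(0 - 713*(491 + (-238*1/87 + 0*(-1/65)))) = 1/(0 - 713*(491 + (-238/87 + 0))) = 1/(0 - 713*(491 - 238/87)) = 1/(0 - 713*42479/87) = 1/(0 - 30287527/87) = 1/(-30287527/87) = -87/30287527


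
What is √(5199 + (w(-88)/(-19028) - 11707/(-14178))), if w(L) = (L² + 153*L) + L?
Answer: √23654323233482683314/67444746 ≈ 72.112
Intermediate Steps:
w(L) = L² + 154*L
√(5199 + (w(-88)/(-19028) - 11707/(-14178))) = √(5199 + (-88*(154 - 88)/(-19028) - 11707/(-14178))) = √(5199 + (-88*66*(-1/19028) - 11707*(-1/14178))) = √(5199 + (-5808*(-1/19028) + 11707/14178)) = √(5199 + (1452/4757 + 11707/14178)) = √(5199 + 76276655/67444746) = √(350721511109/67444746) = √23654323233482683314/67444746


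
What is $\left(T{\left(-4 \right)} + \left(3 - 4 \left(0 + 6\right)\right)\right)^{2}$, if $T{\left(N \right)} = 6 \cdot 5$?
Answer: $81$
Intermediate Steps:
$T{\left(N \right)} = 30$
$\left(T{\left(-4 \right)} + \left(3 - 4 \left(0 + 6\right)\right)\right)^{2} = \left(30 + \left(3 - 4 \left(0 + 6\right)\right)\right)^{2} = \left(30 + \left(3 - 4 \cdot 6\right)\right)^{2} = \left(30 + \left(3 - 24\right)\right)^{2} = \left(30 - 21\right)^{2} = 9^{2} = 81$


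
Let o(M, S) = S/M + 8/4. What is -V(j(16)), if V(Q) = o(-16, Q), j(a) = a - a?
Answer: -2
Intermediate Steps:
j(a) = 0
o(M, S) = 2 + S/M (o(M, S) = S/M + 8*(¼) = S/M + 2 = 2 + S/M)
V(Q) = 2 - Q/16 (V(Q) = 2 + Q/(-16) = 2 + Q*(-1/16) = 2 - Q/16)
-V(j(16)) = -(2 - 1/16*0) = -(2 + 0) = -1*2 = -2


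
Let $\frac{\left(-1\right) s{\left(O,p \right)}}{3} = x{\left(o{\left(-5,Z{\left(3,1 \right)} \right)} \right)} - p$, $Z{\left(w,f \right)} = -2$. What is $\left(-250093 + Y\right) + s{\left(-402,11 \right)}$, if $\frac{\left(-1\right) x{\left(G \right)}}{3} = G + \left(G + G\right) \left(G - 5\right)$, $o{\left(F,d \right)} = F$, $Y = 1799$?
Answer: $-247406$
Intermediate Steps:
$x{\left(G \right)} = - 3 G - 6 G \left(-5 + G\right)$ ($x{\left(G \right)} = - 3 \left(G + \left(G + G\right) \left(G - 5\right)\right) = - 3 \left(G + 2 G \left(-5 + G\right)\right) = - 3 G - 6 G \left(-5 + G\right)$)
$s{\left(O,p \right)} = 855 + 3 p$ ($s{\left(O,p \right)} = - 3 \left(3 \left(-5\right) \left(9 - -10\right) - p\right) = - 3 \left(3 \left(-5\right) \left(9 + 10\right) - p\right) = - 3 \left(3 \left(-5\right) 19 - p\right) = - 3 \left(-285 - p\right) = 855 + 3 p$)
$\left(-250093 + Y\right) + s{\left(-402,11 \right)} = \left(-250093 + 1799\right) + \left(855 + 3 \cdot 11\right) = -248294 + \left(855 + 33\right) = -248294 + 888 = -247406$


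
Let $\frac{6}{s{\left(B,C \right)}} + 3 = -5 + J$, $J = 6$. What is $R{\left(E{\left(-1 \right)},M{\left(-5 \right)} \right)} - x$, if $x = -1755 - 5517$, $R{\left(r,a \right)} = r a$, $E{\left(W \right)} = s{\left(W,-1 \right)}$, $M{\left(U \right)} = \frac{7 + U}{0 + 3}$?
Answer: $7270$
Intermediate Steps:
$M{\left(U \right)} = \frac{7}{3} + \frac{U}{3}$ ($M{\left(U \right)} = \frac{7 + U}{3} = \left(7 + U\right) \frac{1}{3} = \frac{7}{3} + \frac{U}{3}$)
$s{\left(B,C \right)} = -3$ ($s{\left(B,C \right)} = \frac{6}{-3 + \left(-5 + 6\right)} = \frac{6}{-3 + 1} = \frac{6}{-2} = 6 \left(- \frac{1}{2}\right) = -3$)
$E{\left(W \right)} = -3$
$R{\left(r,a \right)} = a r$
$x = -7272$
$R{\left(E{\left(-1 \right)},M{\left(-5 \right)} \right)} - x = \left(\frac{7}{3} + \frac{1}{3} \left(-5\right)\right) \left(-3\right) - -7272 = \left(\frac{7}{3} - \frac{5}{3}\right) \left(-3\right) + 7272 = \frac{2}{3} \left(-3\right) + 7272 = -2 + 7272 = 7270$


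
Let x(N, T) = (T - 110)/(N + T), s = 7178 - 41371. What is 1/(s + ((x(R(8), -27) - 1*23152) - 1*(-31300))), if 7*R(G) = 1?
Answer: -188/4895501 ≈ -3.8403e-5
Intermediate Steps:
R(G) = ⅐ (R(G) = (⅐)*1 = ⅐)
s = -34193
x(N, T) = (-110 + T)/(N + T)
1/(s + ((x(R(8), -27) - 1*23152) - 1*(-31300))) = 1/(-34193 + (((-110 - 27)/(⅐ - 27) - 1*23152) - 1*(-31300))) = 1/(-34193 + ((-137/(-188/7) - 23152) + 31300)) = 1/(-34193 + ((-7/188*(-137) - 23152) + 31300)) = 1/(-34193 + ((959/188 - 23152) + 31300)) = 1/(-34193 + (-4351617/188 + 31300)) = 1/(-34193 + 1532783/188) = 1/(-4895501/188) = -188/4895501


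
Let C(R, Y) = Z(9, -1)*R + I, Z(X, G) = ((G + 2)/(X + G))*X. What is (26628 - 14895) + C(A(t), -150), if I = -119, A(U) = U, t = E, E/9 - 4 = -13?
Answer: 92183/8 ≈ 11523.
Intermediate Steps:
E = -81 (E = 36 + 9*(-13) = 36 - 117 = -81)
t = -81
Z(X, G) = X*(2 + G)/(G + X) (Z(X, G) = ((2 + G)/(G + X))*X = X*(2 + G)/(G + X))
C(R, Y) = -119 + 9*R/8 (C(R, Y) = (9*(2 - 1)/(-1 + 9))*R - 119 = (9*1/8)*R - 119 = (9*(⅛)*1)*R - 119 = 9*R/8 - 119 = -119 + 9*R/8)
(26628 - 14895) + C(A(t), -150) = (26628 - 14895) + (-119 + (9/8)*(-81)) = 11733 + (-119 - 729/8) = 11733 - 1681/8 = 92183/8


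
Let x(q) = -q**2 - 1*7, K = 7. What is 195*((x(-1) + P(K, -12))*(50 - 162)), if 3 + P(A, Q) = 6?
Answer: 109200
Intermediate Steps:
P(A, Q) = 3 (P(A, Q) = -3 + 6 = 3)
x(q) = -7 - q**2 (x(q) = -q**2 - 7 = -7 - q**2)
195*((x(-1) + P(K, -12))*(50 - 162)) = 195*(((-7 - 1*(-1)**2) + 3)*(50 - 162)) = 195*(((-7 - 1*1) + 3)*(-112)) = 195*(((-7 - 1) + 3)*(-112)) = 195*((-8 + 3)*(-112)) = 195*(-5*(-112)) = 195*560 = 109200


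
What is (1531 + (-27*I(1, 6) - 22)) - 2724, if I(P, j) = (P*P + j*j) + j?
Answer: -2376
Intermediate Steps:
I(P, j) = j + P² + j² (I(P, j) = (P² + j²) + j = j + P² + j²)
(1531 + (-27*I(1, 6) - 22)) - 2724 = (1531 + (-27*(6 + 1² + 6²) - 22)) - 2724 = (1531 + (-27*(6 + 1 + 36) - 22)) - 2724 = (1531 + (-27*43 - 22)) - 2724 = (1531 + (-1161 - 22)) - 2724 = (1531 - 1183) - 2724 = 348 - 2724 = -2376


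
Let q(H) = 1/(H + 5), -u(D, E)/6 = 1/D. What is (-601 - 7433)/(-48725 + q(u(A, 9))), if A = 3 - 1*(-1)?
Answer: 18746/113691 ≈ 0.16489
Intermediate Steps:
A = 4 (A = 3 + 1 = 4)
u(D, E) = -6/D
q(H) = 1/(5 + H)
(-601 - 7433)/(-48725 + q(u(A, 9))) = (-601 - 7433)/(-48725 + 1/(5 - 6/4)) = -8034/(-48725 + 1/(5 - 6*¼)) = -8034/(-48725 + 1/(5 - 3/2)) = -8034/(-48725 + 1/(7/2)) = -8034/(-48725 + 2/7) = -8034/(-341073/7) = -8034*(-7/341073) = 18746/113691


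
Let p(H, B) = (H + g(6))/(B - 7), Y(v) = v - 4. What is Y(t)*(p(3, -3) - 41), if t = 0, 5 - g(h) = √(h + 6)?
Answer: 836/5 - 4*√3/5 ≈ 165.81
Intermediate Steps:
g(h) = 5 - √(6 + h) (g(h) = 5 - √(h + 6) = 5 - √(6 + h))
Y(v) = -4 + v
p(H, B) = (5 + H - 2*√3)/(-7 + B) (p(H, B) = (H + (5 - √(6 + 6)))/(B - 7) = (H + (5 - √12))/(-7 + B) = (H + (5 - 2*√3))/(-7 + B) = (5 + H - 2*√3)/(-7 + B))
Y(t)*(p(3, -3) - 41) = (-4 + 0)*((5 + 3 - 2*√3)/(-7 - 3) - 41) = -4*((8 - 2*√3)/(-10) - 41) = -4*(-(8 - 2*√3)/10 - 41) = -4*((-⅘ + √3/5) - 41) = -4*(-209/5 + √3/5) = 836/5 - 4*√3/5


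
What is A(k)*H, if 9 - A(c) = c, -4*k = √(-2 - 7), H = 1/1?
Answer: 9 + 3*I/4 ≈ 9.0 + 0.75*I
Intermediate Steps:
H = 1
k = -3*I/4 (k = -√(-2 - 7)/4 = -3*I/4 ≈ -0.75*I)
A(c) = 9 - c
A(k)*H = (9 - (-3)*I/4)*1 = (9 + 3*I/4)*1 = 9 + 3*I/4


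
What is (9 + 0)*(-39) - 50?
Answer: -401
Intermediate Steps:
(9 + 0)*(-39) - 50 = 9*(-39) - 50 = -351 - 50 = -401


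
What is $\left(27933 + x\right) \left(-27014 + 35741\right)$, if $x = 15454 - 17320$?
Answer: $227486709$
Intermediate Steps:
$x = -1866$ ($x = 15454 - 17320 = -1866$)
$\left(27933 + x\right) \left(-27014 + 35741\right) = \left(27933 - 1866\right) \left(-27014 + 35741\right) = 26067 \cdot 8727 = 227486709$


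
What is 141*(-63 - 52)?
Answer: -16215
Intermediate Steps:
141*(-63 - 52) = 141*(-115) = -16215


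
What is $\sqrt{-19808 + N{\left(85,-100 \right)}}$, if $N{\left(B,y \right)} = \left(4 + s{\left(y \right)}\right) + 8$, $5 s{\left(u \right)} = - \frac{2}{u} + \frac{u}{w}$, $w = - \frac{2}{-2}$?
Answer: $\frac{i \sqrt{49539990}}{50} \approx 140.77 i$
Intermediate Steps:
$w = 1$ ($w = \left(-2\right) \left(- \frac{1}{2}\right) = 1$)
$s{\left(u \right)} = - \frac{2}{5 u} + \frac{u}{5}$ ($s{\left(u \right)} = \frac{- \frac{2}{u} + \frac{u}{1}}{5} = \frac{- \frac{2}{u} + u 1}{5} = \frac{- \frac{2}{u} + u}{5} = \frac{u - \frac{2}{u}}{5} = - \frac{2}{5 u} + \frac{u}{5}$)
$N{\left(B,y \right)} = 12 + \frac{-2 + y^{2}}{5 y}$ ($N{\left(B,y \right)} = \left(4 + \frac{-2 + y^{2}}{5 y}\right) + 8 = 12 + \frac{-2 + y^{2}}{5 y}$)
$\sqrt{-19808 + N{\left(85,-100 \right)}} = \sqrt{-19808 + \frac{-2 - 100 \left(60 - 100\right)}{5 \left(-100\right)}} = \sqrt{-19808 + \frac{1}{5} \left(- \frac{1}{100}\right) \left(-2 - -4000\right)} = \sqrt{-19808 + \frac{1}{5} \left(- \frac{1}{100}\right) \left(-2 + 4000\right)} = \sqrt{-19808 + \frac{1}{5} \left(- \frac{1}{100}\right) 3998} = \sqrt{-19808 - \frac{1999}{250}} = \sqrt{- \frac{4953999}{250}} = \frac{i \sqrt{49539990}}{50}$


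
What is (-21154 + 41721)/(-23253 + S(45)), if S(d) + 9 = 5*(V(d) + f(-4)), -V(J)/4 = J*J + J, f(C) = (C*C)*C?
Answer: -20567/64982 ≈ -0.31650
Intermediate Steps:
f(C) = C³ (f(C) = C²*C = C³)
V(J) = -4*J - 4*J² (V(J) = -4*(J*J + J) = -4*(J² + J) = -4*(J + J²) = -4*J - 4*J²)
S(d) = -329 - 20*d*(1 + d) (S(d) = -9 + 5*(-4*d*(1 + d) + (-4)³) = -9 + 5*(-4*d*(1 + d) - 64) = -9 + 5*(-64 - 4*d*(1 + d)) = -9 + (-320 - 20*d*(1 + d)) = -329 - 20*d*(1 + d))
(-21154 + 41721)/(-23253 + S(45)) = (-21154 + 41721)/(-23253 + (-329 - 20*45*(1 + 45))) = 20567/(-23253 + (-329 - 20*45*46)) = 20567/(-23253 + (-329 - 41400)) = 20567/(-23253 - 41729) = 20567/(-64982) = 20567*(-1/64982) = -20567/64982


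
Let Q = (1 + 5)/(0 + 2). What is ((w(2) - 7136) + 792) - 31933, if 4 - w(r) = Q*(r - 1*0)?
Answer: -38279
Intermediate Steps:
Q = 3 (Q = 6/2 = 6*(½) = 3)
w(r) = 4 - 3*r (w(r) = 4 - 3*(r - 1*0) = 4 - 3*(r + 0) = 4 - 3*r)
((w(2) - 7136) + 792) - 31933 = (((4 - 3*2) - 7136) + 792) - 31933 = (((4 - 6) - 7136) + 792) - 31933 = ((-2 - 7136) + 792) - 31933 = (-7138 + 792) - 31933 = -6346 - 31933 = -38279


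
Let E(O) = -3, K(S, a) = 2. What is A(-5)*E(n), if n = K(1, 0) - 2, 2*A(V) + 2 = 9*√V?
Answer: 3 - 27*I*√5/2 ≈ 3.0 - 30.187*I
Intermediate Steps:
A(V) = -1 + 9*√V/2 (A(V) = -1 + (9*√V)/2 = -1 + 9*√V/2)
n = 0 (n = 2 - 2 = 0)
A(-5)*E(n) = (-1 + 9*√(-5)/2)*(-3) = (-1 + 9*(I*√5)/2)*(-3) = (-1 + 9*I*√5/2)*(-3) = 3 - 27*I*√5/2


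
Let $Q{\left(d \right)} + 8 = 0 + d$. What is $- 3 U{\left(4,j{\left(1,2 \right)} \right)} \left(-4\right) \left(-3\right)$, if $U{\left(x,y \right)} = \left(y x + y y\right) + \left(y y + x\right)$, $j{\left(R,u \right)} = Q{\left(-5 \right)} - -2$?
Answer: $-7272$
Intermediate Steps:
$Q{\left(d \right)} = -8 + d$ ($Q{\left(d \right)} = -8 + \left(0 + d\right) = -8 + d$)
$j{\left(R,u \right)} = -11$ ($j{\left(R,u \right)} = \left(-8 - 5\right) - -2 = -13 + 2 = -11$)
$U{\left(x,y \right)} = x + 2 y^{2} + x y$ ($U{\left(x,y \right)} = \left(x y + y^{2}\right) + \left(y^{2} + x\right) = \left(y^{2} + x y\right) + \left(x + y^{2}\right) = x + 2 y^{2} + x y$)
$- 3 U{\left(4,j{\left(1,2 \right)} \right)} \left(-4\right) \left(-3\right) = - 3 \left(4 + 2 \left(-11\right)^{2} + 4 \left(-11\right)\right) \left(-4\right) \left(-3\right) = - 3 \left(4 + 2 \cdot 121 - 44\right) \left(-4\right) \left(-3\right) = - 3 \left(4 + 242 - 44\right) \left(-4\right) \left(-3\right) = \left(-3\right) 202 \left(-4\right) \left(-3\right) = \left(-606\right) \left(-4\right) \left(-3\right) = 2424 \left(-3\right) = -7272$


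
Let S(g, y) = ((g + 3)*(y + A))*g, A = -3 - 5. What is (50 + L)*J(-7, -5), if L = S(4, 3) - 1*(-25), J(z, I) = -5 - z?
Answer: -130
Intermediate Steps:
A = -8
S(g, y) = g*(-8 + y)*(3 + g) (S(g, y) = ((g + 3)*(y - 8))*g = ((3 + g)*(-8 + y))*g = ((-8 + y)*(3 + g))*g = g*(-8 + y)*(3 + g))
L = -115 (L = 4*(-24 - 8*4 + 3*3 + 4*3) - 1*(-25) = 4*(-24 - 32 + 9 + 12) + 25 = 4*(-35) + 25 = -140 + 25 = -115)
(50 + L)*J(-7, -5) = (50 - 115)*(-5 - 1*(-7)) = -65*(-5 + 7) = -65*2 = -130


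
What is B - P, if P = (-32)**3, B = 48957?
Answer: 81725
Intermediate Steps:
P = -32768
B - P = 48957 - 1*(-32768) = 48957 + 32768 = 81725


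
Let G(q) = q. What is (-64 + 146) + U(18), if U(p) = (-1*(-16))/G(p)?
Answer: 746/9 ≈ 82.889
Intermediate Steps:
U(p) = 16/p (U(p) = (-1*(-16))/p = 16/p)
(-64 + 146) + U(18) = (-64 + 146) + 16/18 = 82 + 16*(1/18) = 82 + 8/9 = 746/9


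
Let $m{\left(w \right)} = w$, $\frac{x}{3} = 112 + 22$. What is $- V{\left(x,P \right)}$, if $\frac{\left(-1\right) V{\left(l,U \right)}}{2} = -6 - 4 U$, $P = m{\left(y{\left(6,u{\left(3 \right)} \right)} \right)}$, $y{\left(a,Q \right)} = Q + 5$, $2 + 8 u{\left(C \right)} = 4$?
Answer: $-54$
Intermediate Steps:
$u{\left(C \right)} = \frac{1}{4}$ ($u{\left(C \right)} = - \frac{1}{4} + \frac{1}{8} \cdot 4 = - \frac{1}{4} + \frac{1}{2} = \frac{1}{4}$)
$y{\left(a,Q \right)} = 5 + Q$
$x = 402$ ($x = 3 \left(112 + 22\right) = 3 \cdot 134 = 402$)
$P = \frac{21}{4}$ ($P = 5 + \frac{1}{4} = \frac{21}{4} \approx 5.25$)
$V{\left(l,U \right)} = 12 + 8 U$ ($V{\left(l,U \right)} = - 2 \left(-6 - 4 U\right) = 12 + 8 U$)
$- V{\left(x,P \right)} = - (12 + 8 \cdot \frac{21}{4}) = - (12 + 42) = \left(-1\right) 54 = -54$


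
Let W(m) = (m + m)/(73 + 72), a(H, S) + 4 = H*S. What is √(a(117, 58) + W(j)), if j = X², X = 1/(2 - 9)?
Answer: 16*√27292915/1015 ≈ 82.353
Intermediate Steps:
X = -⅐ (X = 1/(-7) = -⅐ ≈ -0.14286)
a(H, S) = -4 + H*S
j = 1/49 (j = (-⅐)² = 1/49 ≈ 0.020408)
W(m) = 2*m/145 (W(m) = (2*m)/145 = (2*m)*(1/145) = 2*m/145)
√(a(117, 58) + W(j)) = √((-4 + 117*58) + (2/145)*(1/49)) = √((-4 + 6786) + 2/7105) = √(6782 + 2/7105) = √(48186112/7105) = 16*√27292915/1015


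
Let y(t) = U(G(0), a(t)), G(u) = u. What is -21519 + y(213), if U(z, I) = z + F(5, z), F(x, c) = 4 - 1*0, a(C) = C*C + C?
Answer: -21515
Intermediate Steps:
a(C) = C + C² (a(C) = C² + C = C + C²)
F(x, c) = 4 (F(x, c) = 4 + 0 = 4)
U(z, I) = 4 + z (U(z, I) = z + 4 = 4 + z)
y(t) = 4 (y(t) = 4 + 0 = 4)
-21519 + y(213) = -21519 + 4 = -21515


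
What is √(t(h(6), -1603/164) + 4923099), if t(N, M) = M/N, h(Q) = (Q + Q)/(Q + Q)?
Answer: √33102851953/82 ≈ 2218.8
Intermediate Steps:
h(Q) = 1 (h(Q) = (2*Q)/((2*Q)) = (2*Q)*(1/(2*Q)) = 1)
√(t(h(6), -1603/164) + 4923099) = √(-1603/164/1 + 4923099) = √(-1603*1/164*1 + 4923099) = √(-1603/164*1 + 4923099) = √(-1603/164 + 4923099) = √(807386633/164) = √33102851953/82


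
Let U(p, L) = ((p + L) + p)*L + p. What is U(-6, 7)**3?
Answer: -68921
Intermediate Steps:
U(p, L) = p + L*(L + 2*p) (U(p, L) = ((L + p) + p)*L + p = (L + 2*p)*L + p = L*(L + 2*p) + p = p + L*(L + 2*p))
U(-6, 7)**3 = (-6 + 7**2 + 2*7*(-6))**3 = (-6 + 49 - 84)**3 = (-41)**3 = -68921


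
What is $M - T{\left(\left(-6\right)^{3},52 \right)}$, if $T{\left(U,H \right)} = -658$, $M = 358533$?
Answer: $359191$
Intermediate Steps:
$M - T{\left(\left(-6\right)^{3},52 \right)} = 358533 - -658 = 358533 + 658 = 359191$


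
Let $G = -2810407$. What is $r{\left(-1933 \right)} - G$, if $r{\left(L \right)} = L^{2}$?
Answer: $6546896$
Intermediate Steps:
$r{\left(-1933 \right)} - G = \left(-1933\right)^{2} - -2810407 = 3736489 + 2810407 = 6546896$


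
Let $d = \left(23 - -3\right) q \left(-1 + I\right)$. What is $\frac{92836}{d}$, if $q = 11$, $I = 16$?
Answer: $\frac{46418}{2145} \approx 21.64$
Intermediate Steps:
$d = 4290$ ($d = \left(23 - -3\right) 11 \left(-1 + 16\right) = \left(23 + 3\right) 11 \cdot 15 = 26 \cdot 11 \cdot 15 = 286 \cdot 15 = 4290$)
$\frac{92836}{d} = \frac{92836}{4290} = 92836 \cdot \frac{1}{4290} = \frac{46418}{2145}$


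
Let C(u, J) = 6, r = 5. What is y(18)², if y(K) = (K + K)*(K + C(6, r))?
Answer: 746496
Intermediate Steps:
y(K) = 2*K*(6 + K) (y(K) = (K + K)*(K + 6) = (2*K)*(6 + K) = 2*K*(6 + K))
y(18)² = (2*18*(6 + 18))² = (2*18*24)² = 864² = 746496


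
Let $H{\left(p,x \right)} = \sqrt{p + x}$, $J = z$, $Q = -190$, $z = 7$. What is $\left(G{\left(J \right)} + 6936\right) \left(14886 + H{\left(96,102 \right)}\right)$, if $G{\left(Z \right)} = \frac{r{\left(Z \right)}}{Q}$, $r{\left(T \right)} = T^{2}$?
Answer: $\frac{9808318413}{95} + \frac{3953373 \sqrt{22}}{190} \approx 1.0334 \cdot 10^{8}$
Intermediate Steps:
$J = 7$
$G{\left(Z \right)} = - \frac{Z^{2}}{190}$ ($G{\left(Z \right)} = \frac{Z^{2}}{-190} = Z^{2} \left(- \frac{1}{190}\right) = - \frac{Z^{2}}{190}$)
$\left(G{\left(J \right)} + 6936\right) \left(14886 + H{\left(96,102 \right)}\right) = \left(- \frac{7^{2}}{190} + 6936\right) \left(14886 + \sqrt{96 + 102}\right) = \left(\left(- \frac{1}{190}\right) 49 + 6936\right) \left(14886 + \sqrt{198}\right) = \left(- \frac{49}{190} + 6936\right) \left(14886 + 3 \sqrt{22}\right) = \frac{1317791 \left(14886 + 3 \sqrt{22}\right)}{190} = \frac{9808318413}{95} + \frac{3953373 \sqrt{22}}{190}$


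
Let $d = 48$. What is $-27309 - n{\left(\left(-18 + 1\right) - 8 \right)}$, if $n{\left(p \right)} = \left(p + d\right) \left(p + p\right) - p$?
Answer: $-26184$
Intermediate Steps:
$n{\left(p \right)} = - p + 2 p \left(48 + p\right)$ ($n{\left(p \right)} = \left(p + 48\right) \left(p + p\right) - p = \left(48 + p\right) 2 p - p = 2 p \left(48 + p\right) - p = - p + 2 p \left(48 + p\right)$)
$-27309 - n{\left(\left(-18 + 1\right) - 8 \right)} = -27309 - \left(\left(-18 + 1\right) - 8\right) \left(95 + 2 \left(\left(-18 + 1\right) - 8\right)\right) = -27309 - \left(-17 - 8\right) \left(95 + 2 \left(-17 - 8\right)\right) = -27309 - - 25 \left(95 + 2 \left(-25\right)\right) = -27309 - - 25 \left(95 - 50\right) = -27309 - \left(-25\right) 45 = -27309 - -1125 = -27309 + 1125 = -26184$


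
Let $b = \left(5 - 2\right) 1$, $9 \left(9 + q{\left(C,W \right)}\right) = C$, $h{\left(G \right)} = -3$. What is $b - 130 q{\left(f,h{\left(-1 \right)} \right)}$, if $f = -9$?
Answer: $1303$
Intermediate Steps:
$q{\left(C,W \right)} = -9 + \frac{C}{9}$
$b = 3$ ($b = 3 \cdot 1 = 3$)
$b - 130 q{\left(f,h{\left(-1 \right)} \right)} = 3 - 130 \left(-9 + \frac{1}{9} \left(-9\right)\right) = 3 - 130 \left(-9 - 1\right) = 3 - -1300 = 3 + 1300 = 1303$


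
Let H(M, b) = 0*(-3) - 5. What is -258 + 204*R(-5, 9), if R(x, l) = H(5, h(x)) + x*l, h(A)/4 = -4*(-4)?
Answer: -10458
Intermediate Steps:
h(A) = 64 (h(A) = 4*(-4*(-4)) = 4*16 = 64)
H(M, b) = -5 (H(M, b) = 0 - 5 = -5)
R(x, l) = -5 + l*x (R(x, l) = -5 + x*l = -5 + l*x)
-258 + 204*R(-5, 9) = -258 + 204*(-5 + 9*(-5)) = -258 + 204*(-5 - 45) = -258 + 204*(-50) = -258 - 10200 = -10458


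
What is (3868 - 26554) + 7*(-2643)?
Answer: -41187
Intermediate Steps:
(3868 - 26554) + 7*(-2643) = -22686 - 18501 = -41187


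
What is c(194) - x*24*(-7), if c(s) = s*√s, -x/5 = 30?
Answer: -25200 + 194*√194 ≈ -22498.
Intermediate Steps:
x = -150 (x = -5*30 = -150)
c(s) = s^(3/2)
c(194) - x*24*(-7) = 194^(3/2) - (-150*24)*(-7) = 194*√194 - (-3600)*(-7) = 194*√194 - 1*25200 = 194*√194 - 25200 = -25200 + 194*√194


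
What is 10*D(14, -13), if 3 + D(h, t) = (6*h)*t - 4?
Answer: -10990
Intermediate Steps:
D(h, t) = -7 + 6*h*t (D(h, t) = -3 + ((6*h)*t - 4) = -3 + (6*h*t - 4) = -3 + (-4 + 6*h*t) = -7 + 6*h*t)
10*D(14, -13) = 10*(-7 + 6*14*(-13)) = 10*(-7 - 1092) = 10*(-1099) = -10990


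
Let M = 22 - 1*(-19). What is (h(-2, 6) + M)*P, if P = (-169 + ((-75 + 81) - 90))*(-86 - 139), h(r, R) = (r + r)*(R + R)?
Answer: -398475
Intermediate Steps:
h(r, R) = 4*R*r (h(r, R) = (2*r)*(2*R) = 4*R*r)
M = 41 (M = 22 + 19 = 41)
P = 56925 (P = (-169 + (6 - 90))*(-225) = (-169 - 84)*(-225) = -253*(-225) = 56925)
(h(-2, 6) + M)*P = (4*6*(-2) + 41)*56925 = (-48 + 41)*56925 = -7*56925 = -398475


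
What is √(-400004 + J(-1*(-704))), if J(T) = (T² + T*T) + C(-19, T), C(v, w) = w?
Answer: 22*√1223 ≈ 769.37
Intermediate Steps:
J(T) = T + 2*T² (J(T) = (T² + T*T) + T = (T² + T²) + T = 2*T² + T = T + 2*T²)
√(-400004 + J(-1*(-704))) = √(-400004 + (-1*(-704))*(1 + 2*(-1*(-704)))) = √(-400004 + 704*(1 + 2*704)) = √(-400004 + 704*(1 + 1408)) = √(-400004 + 704*1409) = √(-400004 + 991936) = √591932 = 22*√1223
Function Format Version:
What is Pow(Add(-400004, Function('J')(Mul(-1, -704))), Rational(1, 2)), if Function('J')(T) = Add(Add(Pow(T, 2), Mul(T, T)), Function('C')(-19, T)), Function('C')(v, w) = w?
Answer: Mul(22, Pow(1223, Rational(1, 2))) ≈ 769.37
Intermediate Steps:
Function('J')(T) = Add(T, Mul(2, Pow(T, 2))) (Function('J')(T) = Add(Add(Pow(T, 2), Mul(T, T)), T) = Add(Add(Pow(T, 2), Pow(T, 2)), T) = Add(Mul(2, Pow(T, 2)), T) = Add(T, Mul(2, Pow(T, 2))))
Pow(Add(-400004, Function('J')(Mul(-1, -704))), Rational(1, 2)) = Pow(Add(-400004, Mul(Mul(-1, -704), Add(1, Mul(2, Mul(-1, -704))))), Rational(1, 2)) = Pow(Add(-400004, Mul(704, Add(1, Mul(2, 704)))), Rational(1, 2)) = Pow(Add(-400004, Mul(704, Add(1, 1408))), Rational(1, 2)) = Pow(Add(-400004, Mul(704, 1409)), Rational(1, 2)) = Pow(Add(-400004, 991936), Rational(1, 2)) = Pow(591932, Rational(1, 2)) = Mul(22, Pow(1223, Rational(1, 2)))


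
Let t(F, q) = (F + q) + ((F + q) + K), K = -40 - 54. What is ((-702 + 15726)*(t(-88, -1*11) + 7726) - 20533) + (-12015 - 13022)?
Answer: 111642846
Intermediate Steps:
K = -94
t(F, q) = -94 + 2*F + 2*q (t(F, q) = (F + q) + ((F + q) - 94) = (F + q) + (-94 + F + q) = -94 + 2*F + 2*q)
((-702 + 15726)*(t(-88, -1*11) + 7726) - 20533) + (-12015 - 13022) = ((-702 + 15726)*((-94 + 2*(-88) + 2*(-1*11)) + 7726) - 20533) + (-12015 - 13022) = (15024*((-94 - 176 + 2*(-11)) + 7726) - 20533) - 25037 = (15024*((-94 - 176 - 22) + 7726) - 20533) - 25037 = (15024*(-292 + 7726) - 20533) - 25037 = (15024*7434 - 20533) - 25037 = (111688416 - 20533) - 25037 = 111667883 - 25037 = 111642846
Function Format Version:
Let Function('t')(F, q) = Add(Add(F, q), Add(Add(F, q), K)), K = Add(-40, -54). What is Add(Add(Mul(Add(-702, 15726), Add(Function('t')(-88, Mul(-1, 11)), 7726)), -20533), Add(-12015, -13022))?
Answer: 111642846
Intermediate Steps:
K = -94
Function('t')(F, q) = Add(-94, Mul(2, F), Mul(2, q)) (Function('t')(F, q) = Add(Add(F, q), Add(Add(F, q), -94)) = Add(Add(F, q), Add(-94, F, q)) = Add(-94, Mul(2, F), Mul(2, q)))
Add(Add(Mul(Add(-702, 15726), Add(Function('t')(-88, Mul(-1, 11)), 7726)), -20533), Add(-12015, -13022)) = Add(Add(Mul(Add(-702, 15726), Add(Add(-94, Mul(2, -88), Mul(2, Mul(-1, 11))), 7726)), -20533), Add(-12015, -13022)) = Add(Add(Mul(15024, Add(Add(-94, -176, Mul(2, -11)), 7726)), -20533), -25037) = Add(Add(Mul(15024, Add(Add(-94, -176, -22), 7726)), -20533), -25037) = Add(Add(Mul(15024, Add(-292, 7726)), -20533), -25037) = Add(Add(Mul(15024, 7434), -20533), -25037) = Add(Add(111688416, -20533), -25037) = Add(111667883, -25037) = 111642846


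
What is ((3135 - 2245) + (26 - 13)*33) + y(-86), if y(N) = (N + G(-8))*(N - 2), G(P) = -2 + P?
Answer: 9767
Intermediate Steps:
y(N) = (-10 + N)*(-2 + N) (y(N) = (N + (-2 - 8))*(N - 2) = (N - 10)*(-2 + N) = (-10 + N)*(-2 + N))
((3135 - 2245) + (26 - 13)*33) + y(-86) = ((3135 - 2245) + (26 - 13)*33) + (20 + (-86)² - 12*(-86)) = (890 + 13*33) + (20 + 7396 + 1032) = (890 + 429) + 8448 = 1319 + 8448 = 9767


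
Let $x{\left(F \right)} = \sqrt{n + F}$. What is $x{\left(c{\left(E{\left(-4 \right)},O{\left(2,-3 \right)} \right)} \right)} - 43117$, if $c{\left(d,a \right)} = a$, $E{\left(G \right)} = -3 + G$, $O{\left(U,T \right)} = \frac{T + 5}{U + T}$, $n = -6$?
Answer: $-43117 + 2 i \sqrt{2} \approx -43117.0 + 2.8284 i$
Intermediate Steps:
$O{\left(U,T \right)} = \frac{5 + T}{T + U}$
$x{\left(F \right)} = \sqrt{-6 + F}$
$x{\left(c{\left(E{\left(-4 \right)},O{\left(2,-3 \right)} \right)} \right)} - 43117 = \sqrt{-6 + \frac{5 - 3}{-3 + 2}} - 43117 = \sqrt{-6 + \frac{1}{-1} \cdot 2} - 43117 = \sqrt{-6 - 2} - 43117 = \sqrt{-8} - 43117 = 2 i \sqrt{2} - 43117 = -43117 + 2 i \sqrt{2}$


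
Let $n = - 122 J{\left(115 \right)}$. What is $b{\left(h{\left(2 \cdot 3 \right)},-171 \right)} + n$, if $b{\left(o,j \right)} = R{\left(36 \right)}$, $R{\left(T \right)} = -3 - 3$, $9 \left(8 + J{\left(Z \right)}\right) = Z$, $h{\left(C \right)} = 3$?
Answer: $- \frac{5300}{9} \approx -588.89$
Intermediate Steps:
$J{\left(Z \right)} = -8 + \frac{Z}{9}$
$R{\left(T \right)} = -6$ ($R{\left(T \right)} = -3 - 3 = -6$)
$b{\left(o,j \right)} = -6$
$n = - \frac{5246}{9}$ ($n = - 122 \left(-8 + \frac{1}{9} \cdot 115\right) = - 122 \left(-8 + \frac{115}{9}\right) = \left(-122\right) \frac{43}{9} = - \frac{5246}{9} \approx -582.89$)
$b{\left(h{\left(2 \cdot 3 \right)},-171 \right)} + n = -6 - \frac{5246}{9} = - \frac{5300}{9}$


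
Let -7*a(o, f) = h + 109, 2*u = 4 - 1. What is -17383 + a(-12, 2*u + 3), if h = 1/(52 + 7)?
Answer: -7185611/413 ≈ -17399.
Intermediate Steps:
u = 3/2 (u = (4 - 1)/2 = (1/2)*3 = 3/2 ≈ 1.5000)
h = 1/59 ≈ 0.016949
a(o, f) = -6432/413 (a(o, f) = -(1/59 + 109)/7 = -1/7*6432/59 = -6432/413)
-17383 + a(-12, 2*u + 3) = -17383 - 6432/413 = -7185611/413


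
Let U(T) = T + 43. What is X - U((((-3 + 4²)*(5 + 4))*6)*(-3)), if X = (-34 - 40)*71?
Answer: -3191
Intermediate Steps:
X = -5254 (X = -74*71 = -5254)
U(T) = 43 + T
X - U((((-3 + 4²)*(5 + 4))*6)*(-3)) = -5254 - (43 + (((-3 + 4²)*(5 + 4))*6)*(-3)) = -5254 - (43 + (((-3 + 16)*9)*6)*(-3)) = -5254 - (43 + ((13*9)*6)*(-3)) = -5254 - (43 + (117*6)*(-3)) = -5254 - (43 + 702*(-3)) = -5254 - (43 - 2106) = -5254 - 1*(-2063) = -5254 + 2063 = -3191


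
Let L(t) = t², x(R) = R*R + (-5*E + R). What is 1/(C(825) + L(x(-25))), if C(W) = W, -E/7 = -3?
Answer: 1/245850 ≈ 4.0675e-6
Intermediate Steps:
E = 21 (E = -7*(-3) = 21)
x(R) = -105 + R + R² (x(R) = R*R + (-5*21 + R) = R² + (-105 + R) = -105 + R + R²)
1/(C(825) + L(x(-25))) = 1/(825 + (-105 - 25 + (-25)²)²) = 1/(825 + (-105 - 25 + 625)²) = 1/(825 + 495²) = 1/(825 + 245025) = 1/245850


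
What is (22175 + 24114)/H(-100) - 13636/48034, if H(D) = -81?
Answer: -158896453/277911 ≈ -571.75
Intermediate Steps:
(22175 + 24114)/H(-100) - 13636/48034 = (22175 + 24114)/(-81) - 13636/48034 = 46289*(-1/81) - 13636*1/48034 = -46289/81 - 974/3431 = -158896453/277911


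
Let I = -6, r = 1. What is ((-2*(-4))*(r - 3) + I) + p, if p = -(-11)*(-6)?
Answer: -88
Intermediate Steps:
p = -66 (p = -11*6 = -66)
((-2*(-4))*(r - 3) + I) + p = ((-2*(-4))*(1 - 3) - 6) - 66 = (8*(-2) - 6) - 66 = (-16 - 6) - 66 = -22 - 66 = -88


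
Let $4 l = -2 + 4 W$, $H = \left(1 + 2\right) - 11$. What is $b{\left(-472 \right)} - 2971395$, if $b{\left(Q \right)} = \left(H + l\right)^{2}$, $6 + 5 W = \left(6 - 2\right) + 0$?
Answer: $- \frac{297131579}{100} \approx -2.9713 \cdot 10^{6}$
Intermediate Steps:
$W = - \frac{2}{5}$ ($W = - \frac{6}{5} + \frac{\left(6 - 2\right) + 0}{5} = - \frac{6}{5} + \frac{4 + 0}{5} = - \frac{6}{5} + \frac{1}{5} \cdot 4 = - \frac{6}{5} + \frac{4}{5} = - \frac{2}{5} \approx -0.4$)
$H = -8$ ($H = 3 - 11 = -8$)
$l = - \frac{9}{10}$ ($l = \frac{-2 + 4 \left(- \frac{2}{5}\right)}{4} = \frac{-2 - \frac{8}{5}}{4} = \frac{1}{4} \left(- \frac{18}{5}\right) = - \frac{9}{10} \approx -0.9$)
$b{\left(Q \right)} = \frac{7921}{100}$ ($b{\left(Q \right)} = \left(-8 - \frac{9}{10}\right)^{2} = \left(- \frac{89}{10}\right)^{2} = \frac{7921}{100}$)
$b{\left(-472 \right)} - 2971395 = \frac{7921}{100} - 2971395 = - \frac{297131579}{100}$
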